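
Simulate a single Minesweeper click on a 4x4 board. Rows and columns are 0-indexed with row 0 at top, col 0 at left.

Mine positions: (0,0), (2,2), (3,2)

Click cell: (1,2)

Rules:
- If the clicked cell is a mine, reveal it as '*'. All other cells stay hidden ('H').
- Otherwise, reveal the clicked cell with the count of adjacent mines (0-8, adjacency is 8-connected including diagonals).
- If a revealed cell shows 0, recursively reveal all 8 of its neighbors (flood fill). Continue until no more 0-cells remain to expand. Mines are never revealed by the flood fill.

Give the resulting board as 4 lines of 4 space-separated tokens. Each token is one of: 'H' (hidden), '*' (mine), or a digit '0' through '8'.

H H H H
H H 1 H
H H H H
H H H H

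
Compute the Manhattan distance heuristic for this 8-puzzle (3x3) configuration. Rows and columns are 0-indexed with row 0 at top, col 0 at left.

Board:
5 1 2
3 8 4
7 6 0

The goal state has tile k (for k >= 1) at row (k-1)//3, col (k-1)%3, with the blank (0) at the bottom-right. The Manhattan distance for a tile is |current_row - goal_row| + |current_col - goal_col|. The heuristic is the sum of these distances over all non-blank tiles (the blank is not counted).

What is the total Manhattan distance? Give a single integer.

Answer: 12

Derivation:
Tile 5: at (0,0), goal (1,1), distance |0-1|+|0-1| = 2
Tile 1: at (0,1), goal (0,0), distance |0-0|+|1-0| = 1
Tile 2: at (0,2), goal (0,1), distance |0-0|+|2-1| = 1
Tile 3: at (1,0), goal (0,2), distance |1-0|+|0-2| = 3
Tile 8: at (1,1), goal (2,1), distance |1-2|+|1-1| = 1
Tile 4: at (1,2), goal (1,0), distance |1-1|+|2-0| = 2
Tile 7: at (2,0), goal (2,0), distance |2-2|+|0-0| = 0
Tile 6: at (2,1), goal (1,2), distance |2-1|+|1-2| = 2
Sum: 2 + 1 + 1 + 3 + 1 + 2 + 0 + 2 = 12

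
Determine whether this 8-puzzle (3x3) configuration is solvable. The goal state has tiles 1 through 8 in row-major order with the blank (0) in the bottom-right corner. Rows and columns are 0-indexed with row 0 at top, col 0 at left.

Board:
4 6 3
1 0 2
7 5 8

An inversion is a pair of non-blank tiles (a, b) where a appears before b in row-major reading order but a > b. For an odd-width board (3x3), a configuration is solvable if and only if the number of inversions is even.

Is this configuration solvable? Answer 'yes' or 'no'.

Inversions (pairs i<j in row-major order where tile[i] > tile[j] > 0): 10
10 is even, so the puzzle is solvable.

Answer: yes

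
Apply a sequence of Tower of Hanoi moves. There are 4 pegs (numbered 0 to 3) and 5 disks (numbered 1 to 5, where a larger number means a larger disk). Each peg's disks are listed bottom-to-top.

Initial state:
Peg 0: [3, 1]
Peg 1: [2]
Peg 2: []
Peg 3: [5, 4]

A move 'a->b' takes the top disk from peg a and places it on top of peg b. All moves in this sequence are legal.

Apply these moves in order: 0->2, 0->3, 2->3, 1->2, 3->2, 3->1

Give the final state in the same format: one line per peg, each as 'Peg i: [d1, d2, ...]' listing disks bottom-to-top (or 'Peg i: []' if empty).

Answer: Peg 0: []
Peg 1: [3]
Peg 2: [2, 1]
Peg 3: [5, 4]

Derivation:
After move 1 (0->2):
Peg 0: [3]
Peg 1: [2]
Peg 2: [1]
Peg 3: [5, 4]

After move 2 (0->3):
Peg 0: []
Peg 1: [2]
Peg 2: [1]
Peg 3: [5, 4, 3]

After move 3 (2->3):
Peg 0: []
Peg 1: [2]
Peg 2: []
Peg 3: [5, 4, 3, 1]

After move 4 (1->2):
Peg 0: []
Peg 1: []
Peg 2: [2]
Peg 3: [5, 4, 3, 1]

After move 5 (3->2):
Peg 0: []
Peg 1: []
Peg 2: [2, 1]
Peg 3: [5, 4, 3]

After move 6 (3->1):
Peg 0: []
Peg 1: [3]
Peg 2: [2, 1]
Peg 3: [5, 4]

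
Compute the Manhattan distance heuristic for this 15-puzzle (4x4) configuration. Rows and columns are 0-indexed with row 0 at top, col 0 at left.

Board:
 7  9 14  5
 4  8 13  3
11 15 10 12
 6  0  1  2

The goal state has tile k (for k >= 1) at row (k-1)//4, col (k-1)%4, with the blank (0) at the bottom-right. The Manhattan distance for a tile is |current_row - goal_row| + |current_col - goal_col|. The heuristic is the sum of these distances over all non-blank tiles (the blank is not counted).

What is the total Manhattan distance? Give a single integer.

Answer: 44

Derivation:
Tile 7: at (0,0), goal (1,2), distance |0-1|+|0-2| = 3
Tile 9: at (0,1), goal (2,0), distance |0-2|+|1-0| = 3
Tile 14: at (0,2), goal (3,1), distance |0-3|+|2-1| = 4
Tile 5: at (0,3), goal (1,0), distance |0-1|+|3-0| = 4
Tile 4: at (1,0), goal (0,3), distance |1-0|+|0-3| = 4
Tile 8: at (1,1), goal (1,3), distance |1-1|+|1-3| = 2
Tile 13: at (1,2), goal (3,0), distance |1-3|+|2-0| = 4
Tile 3: at (1,3), goal (0,2), distance |1-0|+|3-2| = 2
Tile 11: at (2,0), goal (2,2), distance |2-2|+|0-2| = 2
Tile 15: at (2,1), goal (3,2), distance |2-3|+|1-2| = 2
Tile 10: at (2,2), goal (2,1), distance |2-2|+|2-1| = 1
Tile 12: at (2,3), goal (2,3), distance |2-2|+|3-3| = 0
Tile 6: at (3,0), goal (1,1), distance |3-1|+|0-1| = 3
Tile 1: at (3,2), goal (0,0), distance |3-0|+|2-0| = 5
Tile 2: at (3,3), goal (0,1), distance |3-0|+|3-1| = 5
Sum: 3 + 3 + 4 + 4 + 4 + 2 + 4 + 2 + 2 + 2 + 1 + 0 + 3 + 5 + 5 = 44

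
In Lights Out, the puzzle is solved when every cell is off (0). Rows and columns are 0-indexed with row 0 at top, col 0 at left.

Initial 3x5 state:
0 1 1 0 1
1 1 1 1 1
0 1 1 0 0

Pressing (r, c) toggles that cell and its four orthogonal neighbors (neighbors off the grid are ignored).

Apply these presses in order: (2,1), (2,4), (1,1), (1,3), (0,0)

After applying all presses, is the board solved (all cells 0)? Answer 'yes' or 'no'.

Answer: no

Derivation:
After press 1 at (2,1):
0 1 1 0 1
1 0 1 1 1
1 0 0 0 0

After press 2 at (2,4):
0 1 1 0 1
1 0 1 1 0
1 0 0 1 1

After press 3 at (1,1):
0 0 1 0 1
0 1 0 1 0
1 1 0 1 1

After press 4 at (1,3):
0 0 1 1 1
0 1 1 0 1
1 1 0 0 1

After press 5 at (0,0):
1 1 1 1 1
1 1 1 0 1
1 1 0 0 1

Lights still on: 12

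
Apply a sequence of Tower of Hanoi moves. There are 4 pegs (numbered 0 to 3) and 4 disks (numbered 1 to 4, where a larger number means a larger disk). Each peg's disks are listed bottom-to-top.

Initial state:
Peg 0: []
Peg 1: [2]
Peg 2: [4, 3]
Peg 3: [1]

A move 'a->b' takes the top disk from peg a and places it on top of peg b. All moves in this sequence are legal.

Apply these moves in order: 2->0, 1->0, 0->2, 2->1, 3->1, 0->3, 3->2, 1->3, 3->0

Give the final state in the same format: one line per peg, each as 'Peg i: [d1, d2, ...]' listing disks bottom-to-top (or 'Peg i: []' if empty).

After move 1 (2->0):
Peg 0: [3]
Peg 1: [2]
Peg 2: [4]
Peg 3: [1]

After move 2 (1->0):
Peg 0: [3, 2]
Peg 1: []
Peg 2: [4]
Peg 3: [1]

After move 3 (0->2):
Peg 0: [3]
Peg 1: []
Peg 2: [4, 2]
Peg 3: [1]

After move 4 (2->1):
Peg 0: [3]
Peg 1: [2]
Peg 2: [4]
Peg 3: [1]

After move 5 (3->1):
Peg 0: [3]
Peg 1: [2, 1]
Peg 2: [4]
Peg 3: []

After move 6 (0->3):
Peg 0: []
Peg 1: [2, 1]
Peg 2: [4]
Peg 3: [3]

After move 7 (3->2):
Peg 0: []
Peg 1: [2, 1]
Peg 2: [4, 3]
Peg 3: []

After move 8 (1->3):
Peg 0: []
Peg 1: [2]
Peg 2: [4, 3]
Peg 3: [1]

After move 9 (3->0):
Peg 0: [1]
Peg 1: [2]
Peg 2: [4, 3]
Peg 3: []

Answer: Peg 0: [1]
Peg 1: [2]
Peg 2: [4, 3]
Peg 3: []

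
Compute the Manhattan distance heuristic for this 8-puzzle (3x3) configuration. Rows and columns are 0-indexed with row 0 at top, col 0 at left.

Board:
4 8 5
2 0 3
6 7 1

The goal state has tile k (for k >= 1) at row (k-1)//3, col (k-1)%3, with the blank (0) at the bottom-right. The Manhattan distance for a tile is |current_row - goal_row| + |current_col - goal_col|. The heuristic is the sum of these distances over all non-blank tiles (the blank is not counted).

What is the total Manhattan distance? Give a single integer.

Answer: 16

Derivation:
Tile 4: (0,0)->(1,0) = 1
Tile 8: (0,1)->(2,1) = 2
Tile 5: (0,2)->(1,1) = 2
Tile 2: (1,0)->(0,1) = 2
Tile 3: (1,2)->(0,2) = 1
Tile 6: (2,0)->(1,2) = 3
Tile 7: (2,1)->(2,0) = 1
Tile 1: (2,2)->(0,0) = 4
Sum: 1 + 2 + 2 + 2 + 1 + 3 + 1 + 4 = 16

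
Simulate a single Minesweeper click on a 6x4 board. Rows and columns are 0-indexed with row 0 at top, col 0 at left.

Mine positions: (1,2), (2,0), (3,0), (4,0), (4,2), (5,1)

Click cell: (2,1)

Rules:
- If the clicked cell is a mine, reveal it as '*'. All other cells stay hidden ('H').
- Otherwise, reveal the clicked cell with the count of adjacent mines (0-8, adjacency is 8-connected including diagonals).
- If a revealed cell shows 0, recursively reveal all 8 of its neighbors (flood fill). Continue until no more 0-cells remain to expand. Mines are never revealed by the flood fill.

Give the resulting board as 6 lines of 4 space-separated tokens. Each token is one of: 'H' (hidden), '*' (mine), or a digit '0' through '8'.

H H H H
H H H H
H 3 H H
H H H H
H H H H
H H H H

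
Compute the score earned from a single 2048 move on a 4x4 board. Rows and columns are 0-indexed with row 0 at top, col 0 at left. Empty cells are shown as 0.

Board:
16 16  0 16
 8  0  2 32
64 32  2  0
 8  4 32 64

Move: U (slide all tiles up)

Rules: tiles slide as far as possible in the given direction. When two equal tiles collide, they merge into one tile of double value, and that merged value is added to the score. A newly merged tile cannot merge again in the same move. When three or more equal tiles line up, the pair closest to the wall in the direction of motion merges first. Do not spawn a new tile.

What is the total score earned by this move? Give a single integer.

Slide up:
col 0: [16, 8, 64, 8] -> [16, 8, 64, 8]  score +0 (running 0)
col 1: [16, 0, 32, 4] -> [16, 32, 4, 0]  score +0 (running 0)
col 2: [0, 2, 2, 32] -> [4, 32, 0, 0]  score +4 (running 4)
col 3: [16, 32, 0, 64] -> [16, 32, 64, 0]  score +0 (running 4)
Board after move:
16 16  4 16
 8 32 32 32
64  4  0 64
 8  0  0  0

Answer: 4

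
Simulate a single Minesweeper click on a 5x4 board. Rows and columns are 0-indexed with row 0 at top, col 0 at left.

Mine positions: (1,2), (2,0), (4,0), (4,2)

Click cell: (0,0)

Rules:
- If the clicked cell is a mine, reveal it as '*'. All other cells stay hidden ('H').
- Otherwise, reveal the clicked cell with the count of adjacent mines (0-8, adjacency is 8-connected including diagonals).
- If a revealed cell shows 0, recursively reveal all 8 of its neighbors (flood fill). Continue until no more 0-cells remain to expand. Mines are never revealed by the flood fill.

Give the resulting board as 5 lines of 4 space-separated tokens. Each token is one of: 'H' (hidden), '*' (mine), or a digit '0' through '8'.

0 1 H H
1 2 H H
H H H H
H H H H
H H H H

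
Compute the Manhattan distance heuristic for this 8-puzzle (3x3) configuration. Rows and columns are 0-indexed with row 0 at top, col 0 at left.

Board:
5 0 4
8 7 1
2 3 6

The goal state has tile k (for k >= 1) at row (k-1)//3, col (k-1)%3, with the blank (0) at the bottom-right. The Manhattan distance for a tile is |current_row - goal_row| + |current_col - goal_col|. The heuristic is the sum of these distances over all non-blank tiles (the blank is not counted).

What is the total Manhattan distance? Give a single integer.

Tile 5: (0,0)->(1,1) = 2
Tile 4: (0,2)->(1,0) = 3
Tile 8: (1,0)->(2,1) = 2
Tile 7: (1,1)->(2,0) = 2
Tile 1: (1,2)->(0,0) = 3
Tile 2: (2,0)->(0,1) = 3
Tile 3: (2,1)->(0,2) = 3
Tile 6: (2,2)->(1,2) = 1
Sum: 2 + 3 + 2 + 2 + 3 + 3 + 3 + 1 = 19

Answer: 19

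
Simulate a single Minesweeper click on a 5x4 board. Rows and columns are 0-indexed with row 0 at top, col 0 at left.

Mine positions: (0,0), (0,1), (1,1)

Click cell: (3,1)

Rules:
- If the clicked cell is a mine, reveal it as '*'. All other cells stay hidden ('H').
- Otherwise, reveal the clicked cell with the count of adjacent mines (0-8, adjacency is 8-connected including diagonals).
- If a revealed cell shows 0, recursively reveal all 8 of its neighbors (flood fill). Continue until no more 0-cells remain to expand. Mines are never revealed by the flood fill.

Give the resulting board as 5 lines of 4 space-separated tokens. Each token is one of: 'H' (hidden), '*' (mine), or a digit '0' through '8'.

H H 2 0
H H 2 0
1 1 1 0
0 0 0 0
0 0 0 0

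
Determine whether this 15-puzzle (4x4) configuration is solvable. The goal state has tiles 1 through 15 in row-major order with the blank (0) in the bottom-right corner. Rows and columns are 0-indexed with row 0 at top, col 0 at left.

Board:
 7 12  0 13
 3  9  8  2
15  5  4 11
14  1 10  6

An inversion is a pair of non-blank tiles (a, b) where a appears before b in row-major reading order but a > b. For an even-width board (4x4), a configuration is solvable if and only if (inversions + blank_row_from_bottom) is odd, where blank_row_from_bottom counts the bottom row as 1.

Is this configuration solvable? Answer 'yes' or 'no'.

Inversions: 57
Blank is in row 0 (0-indexed from top), which is row 4 counting from the bottom (bottom = 1).
57 + 4 = 61, which is odd, so the puzzle is solvable.

Answer: yes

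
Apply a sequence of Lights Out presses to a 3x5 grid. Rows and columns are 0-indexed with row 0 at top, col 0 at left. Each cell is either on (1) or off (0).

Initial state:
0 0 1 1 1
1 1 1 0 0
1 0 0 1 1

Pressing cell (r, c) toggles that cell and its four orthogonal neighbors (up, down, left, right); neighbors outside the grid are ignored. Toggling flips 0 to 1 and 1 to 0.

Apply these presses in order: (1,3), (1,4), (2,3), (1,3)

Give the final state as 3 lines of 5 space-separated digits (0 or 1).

Answer: 0 0 1 1 0
1 1 1 0 1
1 0 1 0 1

Derivation:
After press 1 at (1,3):
0 0 1 0 1
1 1 0 1 1
1 0 0 0 1

After press 2 at (1,4):
0 0 1 0 0
1 1 0 0 0
1 0 0 0 0

After press 3 at (2,3):
0 0 1 0 0
1 1 0 1 0
1 0 1 1 1

After press 4 at (1,3):
0 0 1 1 0
1 1 1 0 1
1 0 1 0 1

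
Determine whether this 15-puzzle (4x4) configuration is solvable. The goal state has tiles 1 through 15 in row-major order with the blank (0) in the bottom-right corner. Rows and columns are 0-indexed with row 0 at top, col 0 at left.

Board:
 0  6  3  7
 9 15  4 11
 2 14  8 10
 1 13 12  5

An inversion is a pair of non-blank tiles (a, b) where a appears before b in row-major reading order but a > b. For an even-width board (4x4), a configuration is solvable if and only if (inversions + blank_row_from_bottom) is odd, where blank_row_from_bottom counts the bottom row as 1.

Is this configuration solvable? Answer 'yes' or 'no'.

Inversions: 47
Blank is in row 0 (0-indexed from top), which is row 4 counting from the bottom (bottom = 1).
47 + 4 = 51, which is odd, so the puzzle is solvable.

Answer: yes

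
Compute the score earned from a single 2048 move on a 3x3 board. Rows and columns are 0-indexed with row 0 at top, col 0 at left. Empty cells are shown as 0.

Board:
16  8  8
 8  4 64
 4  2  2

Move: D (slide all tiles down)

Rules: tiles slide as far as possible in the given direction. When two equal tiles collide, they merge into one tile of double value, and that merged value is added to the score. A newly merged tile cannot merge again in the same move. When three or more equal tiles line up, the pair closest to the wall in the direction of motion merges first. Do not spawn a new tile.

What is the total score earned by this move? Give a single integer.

Slide down:
col 0: [16, 8, 4] -> [16, 8, 4]  score +0 (running 0)
col 1: [8, 4, 2] -> [8, 4, 2]  score +0 (running 0)
col 2: [8, 64, 2] -> [8, 64, 2]  score +0 (running 0)
Board after move:
16  8  8
 8  4 64
 4  2  2

Answer: 0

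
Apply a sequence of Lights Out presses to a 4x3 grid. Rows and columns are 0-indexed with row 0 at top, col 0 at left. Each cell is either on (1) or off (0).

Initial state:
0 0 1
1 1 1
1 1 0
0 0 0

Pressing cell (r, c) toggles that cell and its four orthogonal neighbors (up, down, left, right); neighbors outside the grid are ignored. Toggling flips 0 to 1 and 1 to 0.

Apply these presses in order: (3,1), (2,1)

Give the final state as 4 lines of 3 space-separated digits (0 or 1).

Answer: 0 0 1
1 0 1
0 1 1
1 0 1

Derivation:
After press 1 at (3,1):
0 0 1
1 1 1
1 0 0
1 1 1

After press 2 at (2,1):
0 0 1
1 0 1
0 1 1
1 0 1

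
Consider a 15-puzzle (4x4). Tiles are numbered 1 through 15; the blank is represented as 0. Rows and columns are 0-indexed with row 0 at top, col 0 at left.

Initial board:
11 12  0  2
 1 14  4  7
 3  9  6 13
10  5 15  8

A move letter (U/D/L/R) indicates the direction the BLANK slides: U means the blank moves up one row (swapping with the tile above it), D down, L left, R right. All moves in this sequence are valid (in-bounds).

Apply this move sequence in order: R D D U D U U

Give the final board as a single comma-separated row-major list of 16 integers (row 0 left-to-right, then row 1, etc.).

After move 1 (R):
11 12  2  0
 1 14  4  7
 3  9  6 13
10  5 15  8

After move 2 (D):
11 12  2  7
 1 14  4  0
 3  9  6 13
10  5 15  8

After move 3 (D):
11 12  2  7
 1 14  4 13
 3  9  6  0
10  5 15  8

After move 4 (U):
11 12  2  7
 1 14  4  0
 3  9  6 13
10  5 15  8

After move 5 (D):
11 12  2  7
 1 14  4 13
 3  9  6  0
10  5 15  8

After move 6 (U):
11 12  2  7
 1 14  4  0
 3  9  6 13
10  5 15  8

After move 7 (U):
11 12  2  0
 1 14  4  7
 3  9  6 13
10  5 15  8

Answer: 11, 12, 2, 0, 1, 14, 4, 7, 3, 9, 6, 13, 10, 5, 15, 8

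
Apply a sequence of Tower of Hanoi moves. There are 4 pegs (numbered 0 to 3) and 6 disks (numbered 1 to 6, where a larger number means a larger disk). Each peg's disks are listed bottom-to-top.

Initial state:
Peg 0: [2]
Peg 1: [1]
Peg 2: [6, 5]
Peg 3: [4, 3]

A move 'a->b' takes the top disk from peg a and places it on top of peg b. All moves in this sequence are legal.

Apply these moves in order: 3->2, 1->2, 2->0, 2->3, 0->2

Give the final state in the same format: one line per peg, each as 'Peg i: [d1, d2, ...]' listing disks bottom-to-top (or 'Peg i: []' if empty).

After move 1 (3->2):
Peg 0: [2]
Peg 1: [1]
Peg 2: [6, 5, 3]
Peg 3: [4]

After move 2 (1->2):
Peg 0: [2]
Peg 1: []
Peg 2: [6, 5, 3, 1]
Peg 3: [4]

After move 3 (2->0):
Peg 0: [2, 1]
Peg 1: []
Peg 2: [6, 5, 3]
Peg 3: [4]

After move 4 (2->3):
Peg 0: [2, 1]
Peg 1: []
Peg 2: [6, 5]
Peg 3: [4, 3]

After move 5 (0->2):
Peg 0: [2]
Peg 1: []
Peg 2: [6, 5, 1]
Peg 3: [4, 3]

Answer: Peg 0: [2]
Peg 1: []
Peg 2: [6, 5, 1]
Peg 3: [4, 3]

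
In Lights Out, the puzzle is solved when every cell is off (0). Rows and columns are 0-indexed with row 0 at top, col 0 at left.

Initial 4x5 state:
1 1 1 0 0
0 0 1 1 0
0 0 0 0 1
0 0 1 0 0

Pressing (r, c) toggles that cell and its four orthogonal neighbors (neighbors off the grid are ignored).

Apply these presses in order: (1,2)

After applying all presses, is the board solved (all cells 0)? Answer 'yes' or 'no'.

After press 1 at (1,2):
1 1 0 0 0
0 1 0 0 0
0 0 1 0 1
0 0 1 0 0

Lights still on: 6

Answer: no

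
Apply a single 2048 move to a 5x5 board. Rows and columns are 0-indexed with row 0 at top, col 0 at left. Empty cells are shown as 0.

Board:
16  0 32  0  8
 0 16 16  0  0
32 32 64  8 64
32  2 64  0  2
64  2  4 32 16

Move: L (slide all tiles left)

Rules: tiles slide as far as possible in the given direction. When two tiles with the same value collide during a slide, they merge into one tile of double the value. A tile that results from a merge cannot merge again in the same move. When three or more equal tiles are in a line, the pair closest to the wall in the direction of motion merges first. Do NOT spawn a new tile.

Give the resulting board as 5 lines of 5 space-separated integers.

Slide left:
row 0: [16, 0, 32, 0, 8] -> [16, 32, 8, 0, 0]
row 1: [0, 16, 16, 0, 0] -> [32, 0, 0, 0, 0]
row 2: [32, 32, 64, 8, 64] -> [64, 64, 8, 64, 0]
row 3: [32, 2, 64, 0, 2] -> [32, 2, 64, 2, 0]
row 4: [64, 2, 4, 32, 16] -> [64, 2, 4, 32, 16]

Answer: 16 32  8  0  0
32  0  0  0  0
64 64  8 64  0
32  2 64  2  0
64  2  4 32 16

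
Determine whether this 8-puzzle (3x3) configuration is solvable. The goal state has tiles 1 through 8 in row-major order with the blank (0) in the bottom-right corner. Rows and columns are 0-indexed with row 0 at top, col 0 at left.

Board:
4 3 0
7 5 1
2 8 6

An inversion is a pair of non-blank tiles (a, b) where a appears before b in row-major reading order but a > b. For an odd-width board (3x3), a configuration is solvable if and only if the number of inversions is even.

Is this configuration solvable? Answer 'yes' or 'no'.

Answer: yes

Derivation:
Inversions (pairs i<j in row-major order where tile[i] > tile[j] > 0): 12
12 is even, so the puzzle is solvable.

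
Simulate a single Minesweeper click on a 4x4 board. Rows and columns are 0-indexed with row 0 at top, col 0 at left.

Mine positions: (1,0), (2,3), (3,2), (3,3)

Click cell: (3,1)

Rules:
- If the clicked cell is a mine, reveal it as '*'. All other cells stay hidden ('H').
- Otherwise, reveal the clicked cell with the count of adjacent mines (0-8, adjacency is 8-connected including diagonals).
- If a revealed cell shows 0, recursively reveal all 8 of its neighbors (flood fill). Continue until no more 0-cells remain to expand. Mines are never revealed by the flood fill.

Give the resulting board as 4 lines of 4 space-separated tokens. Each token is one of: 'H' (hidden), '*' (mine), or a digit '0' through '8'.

H H H H
H H H H
H H H H
H 1 H H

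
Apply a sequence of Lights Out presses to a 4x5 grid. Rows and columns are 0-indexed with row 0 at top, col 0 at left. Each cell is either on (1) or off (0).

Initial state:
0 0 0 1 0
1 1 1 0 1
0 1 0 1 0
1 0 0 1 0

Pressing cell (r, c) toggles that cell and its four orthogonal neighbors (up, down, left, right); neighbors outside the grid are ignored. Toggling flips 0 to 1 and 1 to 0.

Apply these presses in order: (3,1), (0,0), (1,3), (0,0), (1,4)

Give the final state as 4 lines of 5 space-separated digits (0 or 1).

Answer: 0 0 0 0 1
1 1 0 0 1
0 0 0 0 1
0 1 1 1 0

Derivation:
After press 1 at (3,1):
0 0 0 1 0
1 1 1 0 1
0 0 0 1 0
0 1 1 1 0

After press 2 at (0,0):
1 1 0 1 0
0 1 1 0 1
0 0 0 1 0
0 1 1 1 0

After press 3 at (1,3):
1 1 0 0 0
0 1 0 1 0
0 0 0 0 0
0 1 1 1 0

After press 4 at (0,0):
0 0 0 0 0
1 1 0 1 0
0 0 0 0 0
0 1 1 1 0

After press 5 at (1,4):
0 0 0 0 1
1 1 0 0 1
0 0 0 0 1
0 1 1 1 0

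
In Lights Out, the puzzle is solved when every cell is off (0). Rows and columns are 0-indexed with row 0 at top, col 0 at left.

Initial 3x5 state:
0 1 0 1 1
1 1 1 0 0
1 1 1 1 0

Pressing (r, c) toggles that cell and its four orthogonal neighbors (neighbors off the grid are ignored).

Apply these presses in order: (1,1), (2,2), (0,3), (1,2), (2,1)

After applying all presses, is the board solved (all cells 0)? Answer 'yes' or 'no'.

After press 1 at (1,1):
0 0 0 1 1
0 0 0 0 0
1 0 1 1 0

After press 2 at (2,2):
0 0 0 1 1
0 0 1 0 0
1 1 0 0 0

After press 3 at (0,3):
0 0 1 0 0
0 0 1 1 0
1 1 0 0 0

After press 4 at (1,2):
0 0 0 0 0
0 1 0 0 0
1 1 1 0 0

After press 5 at (2,1):
0 0 0 0 0
0 0 0 0 0
0 0 0 0 0

Lights still on: 0

Answer: yes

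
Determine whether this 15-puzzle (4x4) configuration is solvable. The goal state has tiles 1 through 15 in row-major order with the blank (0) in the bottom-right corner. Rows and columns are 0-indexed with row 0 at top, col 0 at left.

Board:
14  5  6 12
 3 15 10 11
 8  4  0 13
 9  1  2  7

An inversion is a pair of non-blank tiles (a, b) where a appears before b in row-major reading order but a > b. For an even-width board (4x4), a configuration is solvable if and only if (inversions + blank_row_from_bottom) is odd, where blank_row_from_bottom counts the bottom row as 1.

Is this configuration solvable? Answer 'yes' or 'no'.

Inversions: 66
Blank is in row 2 (0-indexed from top), which is row 2 counting from the bottom (bottom = 1).
66 + 2 = 68, which is even, so the puzzle is not solvable.

Answer: no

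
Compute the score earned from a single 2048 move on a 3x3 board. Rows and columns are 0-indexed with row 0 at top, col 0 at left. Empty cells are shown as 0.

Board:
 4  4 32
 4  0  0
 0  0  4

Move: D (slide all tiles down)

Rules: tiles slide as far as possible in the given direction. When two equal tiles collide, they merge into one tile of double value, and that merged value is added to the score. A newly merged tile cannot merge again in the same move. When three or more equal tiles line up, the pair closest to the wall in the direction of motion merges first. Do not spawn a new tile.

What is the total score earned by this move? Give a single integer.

Slide down:
col 0: [4, 4, 0] -> [0, 0, 8]  score +8 (running 8)
col 1: [4, 0, 0] -> [0, 0, 4]  score +0 (running 8)
col 2: [32, 0, 4] -> [0, 32, 4]  score +0 (running 8)
Board after move:
 0  0  0
 0  0 32
 8  4  4

Answer: 8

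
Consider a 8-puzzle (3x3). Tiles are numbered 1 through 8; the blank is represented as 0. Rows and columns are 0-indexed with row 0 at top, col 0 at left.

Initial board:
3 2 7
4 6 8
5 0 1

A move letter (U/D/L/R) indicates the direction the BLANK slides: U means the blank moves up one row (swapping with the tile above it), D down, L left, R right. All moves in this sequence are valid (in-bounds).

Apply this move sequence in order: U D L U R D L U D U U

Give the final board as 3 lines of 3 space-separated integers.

After move 1 (U):
3 2 7
4 0 8
5 6 1

After move 2 (D):
3 2 7
4 6 8
5 0 1

After move 3 (L):
3 2 7
4 6 8
0 5 1

After move 4 (U):
3 2 7
0 6 8
4 5 1

After move 5 (R):
3 2 7
6 0 8
4 5 1

After move 6 (D):
3 2 7
6 5 8
4 0 1

After move 7 (L):
3 2 7
6 5 8
0 4 1

After move 8 (U):
3 2 7
0 5 8
6 4 1

After move 9 (D):
3 2 7
6 5 8
0 4 1

After move 10 (U):
3 2 7
0 5 8
6 4 1

After move 11 (U):
0 2 7
3 5 8
6 4 1

Answer: 0 2 7
3 5 8
6 4 1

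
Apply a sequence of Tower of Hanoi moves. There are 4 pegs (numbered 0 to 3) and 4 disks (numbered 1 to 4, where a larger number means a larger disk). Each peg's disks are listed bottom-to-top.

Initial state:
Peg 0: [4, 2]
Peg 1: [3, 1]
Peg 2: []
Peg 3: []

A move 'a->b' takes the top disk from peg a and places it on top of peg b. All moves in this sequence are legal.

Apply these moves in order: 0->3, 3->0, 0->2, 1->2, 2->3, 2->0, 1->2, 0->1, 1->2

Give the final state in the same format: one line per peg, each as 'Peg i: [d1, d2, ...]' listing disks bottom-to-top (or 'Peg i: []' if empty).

After move 1 (0->3):
Peg 0: [4]
Peg 1: [3, 1]
Peg 2: []
Peg 3: [2]

After move 2 (3->0):
Peg 0: [4, 2]
Peg 1: [3, 1]
Peg 2: []
Peg 3: []

After move 3 (0->2):
Peg 0: [4]
Peg 1: [3, 1]
Peg 2: [2]
Peg 3: []

After move 4 (1->2):
Peg 0: [4]
Peg 1: [3]
Peg 2: [2, 1]
Peg 3: []

After move 5 (2->3):
Peg 0: [4]
Peg 1: [3]
Peg 2: [2]
Peg 3: [1]

After move 6 (2->0):
Peg 0: [4, 2]
Peg 1: [3]
Peg 2: []
Peg 3: [1]

After move 7 (1->2):
Peg 0: [4, 2]
Peg 1: []
Peg 2: [3]
Peg 3: [1]

After move 8 (0->1):
Peg 0: [4]
Peg 1: [2]
Peg 2: [3]
Peg 3: [1]

After move 9 (1->2):
Peg 0: [4]
Peg 1: []
Peg 2: [3, 2]
Peg 3: [1]

Answer: Peg 0: [4]
Peg 1: []
Peg 2: [3, 2]
Peg 3: [1]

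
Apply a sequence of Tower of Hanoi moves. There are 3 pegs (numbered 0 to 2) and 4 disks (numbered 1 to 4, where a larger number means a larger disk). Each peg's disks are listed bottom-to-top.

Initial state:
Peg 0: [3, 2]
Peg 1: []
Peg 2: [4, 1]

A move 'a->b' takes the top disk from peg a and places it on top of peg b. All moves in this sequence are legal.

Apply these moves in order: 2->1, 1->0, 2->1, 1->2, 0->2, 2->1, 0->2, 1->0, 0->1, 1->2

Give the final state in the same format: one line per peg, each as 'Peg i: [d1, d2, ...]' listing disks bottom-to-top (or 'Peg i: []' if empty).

After move 1 (2->1):
Peg 0: [3, 2]
Peg 1: [1]
Peg 2: [4]

After move 2 (1->0):
Peg 0: [3, 2, 1]
Peg 1: []
Peg 2: [4]

After move 3 (2->1):
Peg 0: [3, 2, 1]
Peg 1: [4]
Peg 2: []

After move 4 (1->2):
Peg 0: [3, 2, 1]
Peg 1: []
Peg 2: [4]

After move 5 (0->2):
Peg 0: [3, 2]
Peg 1: []
Peg 2: [4, 1]

After move 6 (2->1):
Peg 0: [3, 2]
Peg 1: [1]
Peg 2: [4]

After move 7 (0->2):
Peg 0: [3]
Peg 1: [1]
Peg 2: [4, 2]

After move 8 (1->0):
Peg 0: [3, 1]
Peg 1: []
Peg 2: [4, 2]

After move 9 (0->1):
Peg 0: [3]
Peg 1: [1]
Peg 2: [4, 2]

After move 10 (1->2):
Peg 0: [3]
Peg 1: []
Peg 2: [4, 2, 1]

Answer: Peg 0: [3]
Peg 1: []
Peg 2: [4, 2, 1]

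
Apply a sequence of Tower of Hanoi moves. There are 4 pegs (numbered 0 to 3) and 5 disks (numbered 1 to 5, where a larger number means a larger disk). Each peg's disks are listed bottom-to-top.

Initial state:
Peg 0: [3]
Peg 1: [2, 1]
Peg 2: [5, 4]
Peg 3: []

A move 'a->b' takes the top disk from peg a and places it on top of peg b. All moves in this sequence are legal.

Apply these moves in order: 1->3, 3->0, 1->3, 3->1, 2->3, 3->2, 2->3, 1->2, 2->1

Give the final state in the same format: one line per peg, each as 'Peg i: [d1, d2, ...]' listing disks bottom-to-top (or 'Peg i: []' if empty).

After move 1 (1->3):
Peg 0: [3]
Peg 1: [2]
Peg 2: [5, 4]
Peg 3: [1]

After move 2 (3->0):
Peg 0: [3, 1]
Peg 1: [2]
Peg 2: [5, 4]
Peg 3: []

After move 3 (1->3):
Peg 0: [3, 1]
Peg 1: []
Peg 2: [5, 4]
Peg 3: [2]

After move 4 (3->1):
Peg 0: [3, 1]
Peg 1: [2]
Peg 2: [5, 4]
Peg 3: []

After move 5 (2->3):
Peg 0: [3, 1]
Peg 1: [2]
Peg 2: [5]
Peg 3: [4]

After move 6 (3->2):
Peg 0: [3, 1]
Peg 1: [2]
Peg 2: [5, 4]
Peg 3: []

After move 7 (2->3):
Peg 0: [3, 1]
Peg 1: [2]
Peg 2: [5]
Peg 3: [4]

After move 8 (1->2):
Peg 0: [3, 1]
Peg 1: []
Peg 2: [5, 2]
Peg 3: [4]

After move 9 (2->1):
Peg 0: [3, 1]
Peg 1: [2]
Peg 2: [5]
Peg 3: [4]

Answer: Peg 0: [3, 1]
Peg 1: [2]
Peg 2: [5]
Peg 3: [4]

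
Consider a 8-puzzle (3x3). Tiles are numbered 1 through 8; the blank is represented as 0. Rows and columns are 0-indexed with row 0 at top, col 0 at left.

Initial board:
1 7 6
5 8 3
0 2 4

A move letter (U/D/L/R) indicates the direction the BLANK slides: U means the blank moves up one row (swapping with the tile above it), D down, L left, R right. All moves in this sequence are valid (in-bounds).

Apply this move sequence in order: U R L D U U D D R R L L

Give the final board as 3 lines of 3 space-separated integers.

After move 1 (U):
1 7 6
0 8 3
5 2 4

After move 2 (R):
1 7 6
8 0 3
5 2 4

After move 3 (L):
1 7 6
0 8 3
5 2 4

After move 4 (D):
1 7 6
5 8 3
0 2 4

After move 5 (U):
1 7 6
0 8 3
5 2 4

After move 6 (U):
0 7 6
1 8 3
5 2 4

After move 7 (D):
1 7 6
0 8 3
5 2 4

After move 8 (D):
1 7 6
5 8 3
0 2 4

After move 9 (R):
1 7 6
5 8 3
2 0 4

After move 10 (R):
1 7 6
5 8 3
2 4 0

After move 11 (L):
1 7 6
5 8 3
2 0 4

After move 12 (L):
1 7 6
5 8 3
0 2 4

Answer: 1 7 6
5 8 3
0 2 4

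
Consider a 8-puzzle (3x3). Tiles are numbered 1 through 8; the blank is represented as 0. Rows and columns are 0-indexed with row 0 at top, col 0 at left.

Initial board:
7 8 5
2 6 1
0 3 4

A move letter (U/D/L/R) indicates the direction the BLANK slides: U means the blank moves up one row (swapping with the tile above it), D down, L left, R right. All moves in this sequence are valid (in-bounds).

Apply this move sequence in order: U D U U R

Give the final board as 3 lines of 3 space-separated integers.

After move 1 (U):
7 8 5
0 6 1
2 3 4

After move 2 (D):
7 8 5
2 6 1
0 3 4

After move 3 (U):
7 8 5
0 6 1
2 3 4

After move 4 (U):
0 8 5
7 6 1
2 3 4

After move 5 (R):
8 0 5
7 6 1
2 3 4

Answer: 8 0 5
7 6 1
2 3 4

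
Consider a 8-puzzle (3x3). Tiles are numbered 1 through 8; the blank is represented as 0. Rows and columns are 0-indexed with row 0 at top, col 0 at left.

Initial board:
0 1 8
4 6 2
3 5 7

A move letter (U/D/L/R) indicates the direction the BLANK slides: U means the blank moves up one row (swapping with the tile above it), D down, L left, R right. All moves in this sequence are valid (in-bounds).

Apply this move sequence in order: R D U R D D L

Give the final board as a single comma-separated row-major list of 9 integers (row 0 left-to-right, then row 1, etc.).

Answer: 1, 8, 2, 4, 6, 7, 3, 0, 5

Derivation:
After move 1 (R):
1 0 8
4 6 2
3 5 7

After move 2 (D):
1 6 8
4 0 2
3 5 7

After move 3 (U):
1 0 8
4 6 2
3 5 7

After move 4 (R):
1 8 0
4 6 2
3 5 7

After move 5 (D):
1 8 2
4 6 0
3 5 7

After move 6 (D):
1 8 2
4 6 7
3 5 0

After move 7 (L):
1 8 2
4 6 7
3 0 5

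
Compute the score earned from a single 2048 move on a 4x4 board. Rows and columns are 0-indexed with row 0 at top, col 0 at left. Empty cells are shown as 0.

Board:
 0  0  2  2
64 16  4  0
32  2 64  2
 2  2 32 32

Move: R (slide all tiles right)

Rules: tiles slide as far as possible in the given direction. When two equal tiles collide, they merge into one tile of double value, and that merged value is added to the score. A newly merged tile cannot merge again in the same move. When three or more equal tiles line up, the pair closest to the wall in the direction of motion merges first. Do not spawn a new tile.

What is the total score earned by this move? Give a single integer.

Answer: 72

Derivation:
Slide right:
row 0: [0, 0, 2, 2] -> [0, 0, 0, 4]  score +4 (running 4)
row 1: [64, 16, 4, 0] -> [0, 64, 16, 4]  score +0 (running 4)
row 2: [32, 2, 64, 2] -> [32, 2, 64, 2]  score +0 (running 4)
row 3: [2, 2, 32, 32] -> [0, 0, 4, 64]  score +68 (running 72)
Board after move:
 0  0  0  4
 0 64 16  4
32  2 64  2
 0  0  4 64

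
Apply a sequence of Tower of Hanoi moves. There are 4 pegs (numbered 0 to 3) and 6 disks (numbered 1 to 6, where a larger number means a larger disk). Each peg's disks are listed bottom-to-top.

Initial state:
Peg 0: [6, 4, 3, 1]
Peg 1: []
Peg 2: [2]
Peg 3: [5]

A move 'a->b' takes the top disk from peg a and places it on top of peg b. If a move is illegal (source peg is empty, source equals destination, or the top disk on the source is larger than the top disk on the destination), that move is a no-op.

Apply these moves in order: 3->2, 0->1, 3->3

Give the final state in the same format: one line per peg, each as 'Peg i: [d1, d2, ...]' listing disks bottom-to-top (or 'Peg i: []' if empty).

After move 1 (3->2):
Peg 0: [6, 4, 3, 1]
Peg 1: []
Peg 2: [2]
Peg 3: [5]

After move 2 (0->1):
Peg 0: [6, 4, 3]
Peg 1: [1]
Peg 2: [2]
Peg 3: [5]

After move 3 (3->3):
Peg 0: [6, 4, 3]
Peg 1: [1]
Peg 2: [2]
Peg 3: [5]

Answer: Peg 0: [6, 4, 3]
Peg 1: [1]
Peg 2: [2]
Peg 3: [5]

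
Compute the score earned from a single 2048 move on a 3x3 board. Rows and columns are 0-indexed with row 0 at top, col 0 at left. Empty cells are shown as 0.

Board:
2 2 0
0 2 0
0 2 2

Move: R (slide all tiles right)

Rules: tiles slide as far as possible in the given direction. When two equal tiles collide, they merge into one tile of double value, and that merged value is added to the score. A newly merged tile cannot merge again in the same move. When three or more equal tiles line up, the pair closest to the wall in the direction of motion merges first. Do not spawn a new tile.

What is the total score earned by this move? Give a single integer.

Answer: 8

Derivation:
Slide right:
row 0: [2, 2, 0] -> [0, 0, 4]  score +4 (running 4)
row 1: [0, 2, 0] -> [0, 0, 2]  score +0 (running 4)
row 2: [0, 2, 2] -> [0, 0, 4]  score +4 (running 8)
Board after move:
0 0 4
0 0 2
0 0 4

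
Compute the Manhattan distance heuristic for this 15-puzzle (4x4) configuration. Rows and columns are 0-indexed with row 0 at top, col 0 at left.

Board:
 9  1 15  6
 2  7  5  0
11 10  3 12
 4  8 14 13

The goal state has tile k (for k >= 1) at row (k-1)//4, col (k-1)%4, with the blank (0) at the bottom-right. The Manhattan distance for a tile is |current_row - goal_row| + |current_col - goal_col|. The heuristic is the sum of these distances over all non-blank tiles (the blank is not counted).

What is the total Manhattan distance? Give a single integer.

Answer: 32

Derivation:
Tile 9: (0,0)->(2,0) = 2
Tile 1: (0,1)->(0,0) = 1
Tile 15: (0,2)->(3,2) = 3
Tile 6: (0,3)->(1,1) = 3
Tile 2: (1,0)->(0,1) = 2
Tile 7: (1,1)->(1,2) = 1
Tile 5: (1,2)->(1,0) = 2
Tile 11: (2,0)->(2,2) = 2
Tile 10: (2,1)->(2,1) = 0
Tile 3: (2,2)->(0,2) = 2
Tile 12: (2,3)->(2,3) = 0
Tile 4: (3,0)->(0,3) = 6
Tile 8: (3,1)->(1,3) = 4
Tile 14: (3,2)->(3,1) = 1
Tile 13: (3,3)->(3,0) = 3
Sum: 2 + 1 + 3 + 3 + 2 + 1 + 2 + 2 + 0 + 2 + 0 + 6 + 4 + 1 + 3 = 32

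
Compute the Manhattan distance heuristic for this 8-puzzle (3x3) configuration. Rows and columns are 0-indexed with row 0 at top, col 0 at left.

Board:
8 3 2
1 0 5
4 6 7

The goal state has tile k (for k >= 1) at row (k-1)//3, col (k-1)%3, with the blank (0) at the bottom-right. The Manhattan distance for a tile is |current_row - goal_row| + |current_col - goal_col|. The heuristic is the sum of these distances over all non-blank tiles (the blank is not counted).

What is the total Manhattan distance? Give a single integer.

Tile 8: (0,0)->(2,1) = 3
Tile 3: (0,1)->(0,2) = 1
Tile 2: (0,2)->(0,1) = 1
Tile 1: (1,0)->(0,0) = 1
Tile 5: (1,2)->(1,1) = 1
Tile 4: (2,0)->(1,0) = 1
Tile 6: (2,1)->(1,2) = 2
Tile 7: (2,2)->(2,0) = 2
Sum: 3 + 1 + 1 + 1 + 1 + 1 + 2 + 2 = 12

Answer: 12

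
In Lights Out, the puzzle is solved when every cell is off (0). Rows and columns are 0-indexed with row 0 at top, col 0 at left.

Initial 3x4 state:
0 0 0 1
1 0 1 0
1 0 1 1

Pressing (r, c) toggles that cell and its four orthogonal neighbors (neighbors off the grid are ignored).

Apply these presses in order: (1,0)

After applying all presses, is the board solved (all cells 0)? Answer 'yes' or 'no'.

After press 1 at (1,0):
1 0 0 1
0 1 1 0
0 0 1 1

Lights still on: 6

Answer: no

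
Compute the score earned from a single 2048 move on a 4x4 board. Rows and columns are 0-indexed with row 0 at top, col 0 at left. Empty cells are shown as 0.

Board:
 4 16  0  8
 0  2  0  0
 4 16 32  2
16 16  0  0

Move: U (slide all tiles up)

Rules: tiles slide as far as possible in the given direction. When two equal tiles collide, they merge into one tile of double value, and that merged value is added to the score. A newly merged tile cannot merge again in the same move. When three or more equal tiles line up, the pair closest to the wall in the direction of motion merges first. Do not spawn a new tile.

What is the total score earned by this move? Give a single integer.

Answer: 40

Derivation:
Slide up:
col 0: [4, 0, 4, 16] -> [8, 16, 0, 0]  score +8 (running 8)
col 1: [16, 2, 16, 16] -> [16, 2, 32, 0]  score +32 (running 40)
col 2: [0, 0, 32, 0] -> [32, 0, 0, 0]  score +0 (running 40)
col 3: [8, 0, 2, 0] -> [8, 2, 0, 0]  score +0 (running 40)
Board after move:
 8 16 32  8
16  2  0  2
 0 32  0  0
 0  0  0  0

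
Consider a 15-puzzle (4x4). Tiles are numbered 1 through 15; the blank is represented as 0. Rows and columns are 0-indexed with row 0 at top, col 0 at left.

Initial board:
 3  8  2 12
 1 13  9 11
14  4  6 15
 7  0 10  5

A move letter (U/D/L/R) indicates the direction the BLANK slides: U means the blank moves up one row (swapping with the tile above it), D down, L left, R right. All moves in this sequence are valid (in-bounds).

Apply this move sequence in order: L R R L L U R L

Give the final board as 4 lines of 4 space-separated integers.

Answer:  3  8  2 12
 1 13  9 11
 0  4  6 15
14  7 10  5

Derivation:
After move 1 (L):
 3  8  2 12
 1 13  9 11
14  4  6 15
 0  7 10  5

After move 2 (R):
 3  8  2 12
 1 13  9 11
14  4  6 15
 7  0 10  5

After move 3 (R):
 3  8  2 12
 1 13  9 11
14  4  6 15
 7 10  0  5

After move 4 (L):
 3  8  2 12
 1 13  9 11
14  4  6 15
 7  0 10  5

After move 5 (L):
 3  8  2 12
 1 13  9 11
14  4  6 15
 0  7 10  5

After move 6 (U):
 3  8  2 12
 1 13  9 11
 0  4  6 15
14  7 10  5

After move 7 (R):
 3  8  2 12
 1 13  9 11
 4  0  6 15
14  7 10  5

After move 8 (L):
 3  8  2 12
 1 13  9 11
 0  4  6 15
14  7 10  5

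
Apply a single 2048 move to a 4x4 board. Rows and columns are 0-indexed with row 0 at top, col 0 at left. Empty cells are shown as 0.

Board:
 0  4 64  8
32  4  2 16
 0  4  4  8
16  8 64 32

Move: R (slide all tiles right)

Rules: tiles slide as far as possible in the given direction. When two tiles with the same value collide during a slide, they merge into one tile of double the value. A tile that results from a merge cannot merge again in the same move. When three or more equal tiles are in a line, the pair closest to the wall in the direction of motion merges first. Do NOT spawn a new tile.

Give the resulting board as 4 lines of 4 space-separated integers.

Answer:  0  4 64  8
32  4  2 16
 0  0  8  8
16  8 64 32

Derivation:
Slide right:
row 0: [0, 4, 64, 8] -> [0, 4, 64, 8]
row 1: [32, 4, 2, 16] -> [32, 4, 2, 16]
row 2: [0, 4, 4, 8] -> [0, 0, 8, 8]
row 3: [16, 8, 64, 32] -> [16, 8, 64, 32]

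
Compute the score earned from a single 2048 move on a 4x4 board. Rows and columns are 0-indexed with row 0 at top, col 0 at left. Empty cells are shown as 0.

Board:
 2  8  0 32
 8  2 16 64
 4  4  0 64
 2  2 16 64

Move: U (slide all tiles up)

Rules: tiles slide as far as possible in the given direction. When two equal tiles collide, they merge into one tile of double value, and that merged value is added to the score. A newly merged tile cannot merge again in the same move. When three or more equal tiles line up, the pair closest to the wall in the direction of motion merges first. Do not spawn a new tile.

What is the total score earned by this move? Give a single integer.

Answer: 160

Derivation:
Slide up:
col 0: [2, 8, 4, 2] -> [2, 8, 4, 2]  score +0 (running 0)
col 1: [8, 2, 4, 2] -> [8, 2, 4, 2]  score +0 (running 0)
col 2: [0, 16, 0, 16] -> [32, 0, 0, 0]  score +32 (running 32)
col 3: [32, 64, 64, 64] -> [32, 128, 64, 0]  score +128 (running 160)
Board after move:
  2   8  32  32
  8   2   0 128
  4   4   0  64
  2   2   0   0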